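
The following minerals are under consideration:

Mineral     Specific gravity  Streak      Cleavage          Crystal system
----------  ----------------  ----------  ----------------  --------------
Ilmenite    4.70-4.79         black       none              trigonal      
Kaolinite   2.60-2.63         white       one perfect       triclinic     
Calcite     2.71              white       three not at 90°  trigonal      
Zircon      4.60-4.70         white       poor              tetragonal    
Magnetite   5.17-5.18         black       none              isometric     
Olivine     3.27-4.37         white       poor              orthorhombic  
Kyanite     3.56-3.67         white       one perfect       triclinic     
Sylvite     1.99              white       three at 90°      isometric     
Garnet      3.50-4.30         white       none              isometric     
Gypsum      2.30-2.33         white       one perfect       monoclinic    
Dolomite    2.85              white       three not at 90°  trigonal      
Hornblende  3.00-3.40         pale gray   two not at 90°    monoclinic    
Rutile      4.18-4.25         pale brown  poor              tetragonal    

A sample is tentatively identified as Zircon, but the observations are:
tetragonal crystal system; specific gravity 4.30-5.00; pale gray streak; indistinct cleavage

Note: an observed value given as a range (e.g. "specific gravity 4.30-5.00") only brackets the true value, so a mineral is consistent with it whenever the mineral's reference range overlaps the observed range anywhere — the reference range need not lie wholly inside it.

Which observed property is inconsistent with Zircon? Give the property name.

streak

Tetragonal crystal system: Zircon has tetragonal system — agrees.
Specific gravity 4.30-5.00: Zircon has SG 4.60-4.70 — agrees.
Pale gray streak: Zircon has white streak — outside the reference range.
Indistinct cleavage: Zircon has cleavage poor — agrees.
Everything matches except the streak.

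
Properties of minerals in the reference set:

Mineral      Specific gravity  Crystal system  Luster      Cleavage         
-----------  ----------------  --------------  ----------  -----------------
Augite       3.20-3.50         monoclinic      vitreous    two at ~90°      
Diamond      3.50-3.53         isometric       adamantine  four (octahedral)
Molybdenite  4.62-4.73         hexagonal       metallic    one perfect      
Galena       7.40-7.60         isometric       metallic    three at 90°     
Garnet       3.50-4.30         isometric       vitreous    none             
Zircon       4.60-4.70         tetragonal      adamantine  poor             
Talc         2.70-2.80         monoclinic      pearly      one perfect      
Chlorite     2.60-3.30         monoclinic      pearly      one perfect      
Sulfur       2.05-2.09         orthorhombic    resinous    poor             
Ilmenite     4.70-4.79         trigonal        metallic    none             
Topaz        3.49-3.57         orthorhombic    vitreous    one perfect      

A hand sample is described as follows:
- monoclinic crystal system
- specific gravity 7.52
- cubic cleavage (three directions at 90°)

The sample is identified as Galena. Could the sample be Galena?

Monoclinic crystal system — Galena has isometric system; a mismatch.
Specific gravity 7.52 — fits Galena (SG 7.40-7.60).
Cubic cleavage (three directions at 90°) — fits Galena (cleavage three at 90°).
The crystal system observation rules out Galena.

Inconsistent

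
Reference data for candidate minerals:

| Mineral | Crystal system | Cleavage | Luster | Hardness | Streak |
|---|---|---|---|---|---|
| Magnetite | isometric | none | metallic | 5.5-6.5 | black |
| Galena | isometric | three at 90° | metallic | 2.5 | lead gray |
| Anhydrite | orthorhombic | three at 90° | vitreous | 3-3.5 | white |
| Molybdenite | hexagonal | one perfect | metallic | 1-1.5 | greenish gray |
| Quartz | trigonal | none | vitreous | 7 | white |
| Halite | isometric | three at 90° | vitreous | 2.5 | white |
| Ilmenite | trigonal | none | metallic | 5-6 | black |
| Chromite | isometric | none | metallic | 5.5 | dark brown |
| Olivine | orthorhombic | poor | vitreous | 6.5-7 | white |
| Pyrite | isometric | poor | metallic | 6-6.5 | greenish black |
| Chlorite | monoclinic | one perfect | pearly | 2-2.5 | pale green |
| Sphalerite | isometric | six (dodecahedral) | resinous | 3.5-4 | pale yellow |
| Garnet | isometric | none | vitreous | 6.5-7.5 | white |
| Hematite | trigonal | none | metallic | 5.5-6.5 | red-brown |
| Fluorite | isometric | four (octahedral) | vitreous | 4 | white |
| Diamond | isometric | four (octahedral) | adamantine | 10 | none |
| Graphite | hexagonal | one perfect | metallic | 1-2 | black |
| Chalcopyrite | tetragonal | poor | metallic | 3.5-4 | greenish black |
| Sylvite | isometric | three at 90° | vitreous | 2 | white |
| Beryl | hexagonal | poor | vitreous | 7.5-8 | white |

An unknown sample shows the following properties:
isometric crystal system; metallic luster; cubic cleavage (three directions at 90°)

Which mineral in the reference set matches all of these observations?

Isometric crystal system — Magnetite, Galena, Halite, Chromite, Pyrite, Sphalerite, Garnet, Fluorite, Diamond, Sylvite remain.
Metallic luster — leaves Magnetite, Galena, Chromite, Pyrite.
Cubic cleavage (three directions at 90°) — leaves Galena.
Only Galena satisfies all observations.

Galena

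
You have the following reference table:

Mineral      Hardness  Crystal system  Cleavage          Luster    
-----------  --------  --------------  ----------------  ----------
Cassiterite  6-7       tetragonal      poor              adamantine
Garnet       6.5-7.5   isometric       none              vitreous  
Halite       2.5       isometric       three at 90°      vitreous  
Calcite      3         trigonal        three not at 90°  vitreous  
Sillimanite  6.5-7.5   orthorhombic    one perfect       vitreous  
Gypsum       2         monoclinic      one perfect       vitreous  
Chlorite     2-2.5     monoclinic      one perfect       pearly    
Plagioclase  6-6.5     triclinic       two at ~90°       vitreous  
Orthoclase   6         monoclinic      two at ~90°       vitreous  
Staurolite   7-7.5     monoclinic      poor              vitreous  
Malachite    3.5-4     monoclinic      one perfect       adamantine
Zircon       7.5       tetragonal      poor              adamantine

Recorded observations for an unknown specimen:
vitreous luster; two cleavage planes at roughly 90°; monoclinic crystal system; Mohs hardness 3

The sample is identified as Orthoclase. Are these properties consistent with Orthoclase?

Vitreous luster — matches Orthoclase (vitreous luster).
Two cleavage planes at roughly 90° — matches Orthoclase (cleavage two at ~90°).
Monoclinic crystal system — matches Orthoclase (monoclinic system).
Mohs hardness 3 — Orthoclase has hardness 6; a mismatch.
Hardness alone is enough to reject Orthoclase.

Inconsistent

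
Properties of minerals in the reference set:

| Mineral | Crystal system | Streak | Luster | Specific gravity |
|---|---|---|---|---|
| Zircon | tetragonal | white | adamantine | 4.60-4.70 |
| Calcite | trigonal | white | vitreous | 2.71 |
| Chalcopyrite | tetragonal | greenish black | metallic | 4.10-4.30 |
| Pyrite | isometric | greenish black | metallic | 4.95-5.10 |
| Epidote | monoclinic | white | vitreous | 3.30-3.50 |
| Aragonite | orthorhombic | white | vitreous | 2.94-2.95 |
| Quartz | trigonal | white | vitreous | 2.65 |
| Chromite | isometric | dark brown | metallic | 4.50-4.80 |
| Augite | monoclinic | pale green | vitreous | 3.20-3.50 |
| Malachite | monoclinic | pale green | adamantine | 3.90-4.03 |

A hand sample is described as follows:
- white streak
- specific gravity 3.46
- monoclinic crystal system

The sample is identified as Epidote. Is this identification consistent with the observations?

Consistent

White streak — is consistent with Epidote (white streak).
Specific gravity 3.46 — is consistent with Epidote (SG 3.30-3.50).
Monoclinic crystal system — is consistent with Epidote (monoclinic system).
Nothing contradicts Epidote.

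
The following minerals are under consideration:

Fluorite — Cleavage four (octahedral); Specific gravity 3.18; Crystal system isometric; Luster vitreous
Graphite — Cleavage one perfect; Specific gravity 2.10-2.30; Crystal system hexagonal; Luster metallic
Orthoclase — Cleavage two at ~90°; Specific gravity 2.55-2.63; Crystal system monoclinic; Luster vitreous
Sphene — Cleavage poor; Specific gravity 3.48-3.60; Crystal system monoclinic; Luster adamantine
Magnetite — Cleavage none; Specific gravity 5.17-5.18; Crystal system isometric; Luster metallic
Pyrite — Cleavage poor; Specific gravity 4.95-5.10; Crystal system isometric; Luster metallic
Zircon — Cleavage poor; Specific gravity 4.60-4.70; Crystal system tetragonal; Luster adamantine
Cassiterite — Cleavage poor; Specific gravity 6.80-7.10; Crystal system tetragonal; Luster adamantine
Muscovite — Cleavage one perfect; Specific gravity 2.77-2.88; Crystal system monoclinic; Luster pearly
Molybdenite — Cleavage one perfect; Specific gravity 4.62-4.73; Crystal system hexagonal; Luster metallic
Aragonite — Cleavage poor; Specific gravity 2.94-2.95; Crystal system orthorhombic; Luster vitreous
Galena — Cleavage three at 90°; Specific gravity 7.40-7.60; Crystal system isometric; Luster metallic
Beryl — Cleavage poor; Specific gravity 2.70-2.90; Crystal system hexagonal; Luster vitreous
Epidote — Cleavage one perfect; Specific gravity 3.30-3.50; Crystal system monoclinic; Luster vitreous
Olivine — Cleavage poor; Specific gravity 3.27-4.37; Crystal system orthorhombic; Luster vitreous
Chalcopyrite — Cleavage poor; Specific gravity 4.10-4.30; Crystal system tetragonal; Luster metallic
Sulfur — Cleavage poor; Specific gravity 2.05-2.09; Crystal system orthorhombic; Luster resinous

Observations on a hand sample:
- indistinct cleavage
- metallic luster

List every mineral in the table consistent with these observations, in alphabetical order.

Indistinct cleavage — only Sphene, Pyrite, Zircon, Cassiterite, Aragonite, Beryl, Olivine, Chalcopyrite, Sulfur remain.
Metallic luster — only Pyrite, Chalcopyrite remain.
Consistent with every observation: Chalcopyrite, Pyrite.

Chalcopyrite, Pyrite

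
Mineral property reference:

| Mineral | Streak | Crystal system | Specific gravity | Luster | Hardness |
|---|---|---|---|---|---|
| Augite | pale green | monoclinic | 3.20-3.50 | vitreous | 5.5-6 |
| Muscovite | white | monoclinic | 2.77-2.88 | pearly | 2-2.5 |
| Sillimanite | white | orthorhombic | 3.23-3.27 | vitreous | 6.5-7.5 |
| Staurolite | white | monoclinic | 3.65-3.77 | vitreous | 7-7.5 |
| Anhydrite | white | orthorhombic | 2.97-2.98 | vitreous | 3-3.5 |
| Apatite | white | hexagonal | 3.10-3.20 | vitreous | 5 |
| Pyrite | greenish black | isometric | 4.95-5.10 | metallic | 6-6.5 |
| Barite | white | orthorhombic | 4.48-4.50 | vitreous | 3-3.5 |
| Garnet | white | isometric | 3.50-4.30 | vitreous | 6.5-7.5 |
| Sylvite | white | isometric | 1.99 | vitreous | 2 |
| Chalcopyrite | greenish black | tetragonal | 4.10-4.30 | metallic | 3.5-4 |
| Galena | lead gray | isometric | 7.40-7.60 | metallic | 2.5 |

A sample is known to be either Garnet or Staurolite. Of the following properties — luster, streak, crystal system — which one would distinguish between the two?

crystal system

Luster: both vitreous — shared.
Streak: both white — shared.
Crystal system: Garnet isometric, Staurolite monoclinic — different.
Of the listed properties, crystal system is the one that separates them.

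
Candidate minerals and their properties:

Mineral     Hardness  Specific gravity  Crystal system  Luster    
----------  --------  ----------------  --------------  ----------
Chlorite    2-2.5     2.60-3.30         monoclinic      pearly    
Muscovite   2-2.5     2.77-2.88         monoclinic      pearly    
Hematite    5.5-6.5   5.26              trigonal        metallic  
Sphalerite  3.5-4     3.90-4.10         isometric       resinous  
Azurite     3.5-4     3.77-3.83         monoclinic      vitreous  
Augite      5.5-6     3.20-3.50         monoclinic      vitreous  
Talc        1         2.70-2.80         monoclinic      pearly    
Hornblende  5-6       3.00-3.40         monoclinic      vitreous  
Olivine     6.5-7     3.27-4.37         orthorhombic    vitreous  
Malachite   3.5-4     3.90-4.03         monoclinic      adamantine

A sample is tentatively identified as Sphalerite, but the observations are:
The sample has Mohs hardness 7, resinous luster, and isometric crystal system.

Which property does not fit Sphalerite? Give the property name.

Mohs hardness 7: Sphalerite has hardness 3.5-4 — inconsistent.
Resinous luster: Sphalerite has resinous luster — matches.
Isometric crystal system: Sphalerite has isometric system — matches.
Everything matches except the hardness.

hardness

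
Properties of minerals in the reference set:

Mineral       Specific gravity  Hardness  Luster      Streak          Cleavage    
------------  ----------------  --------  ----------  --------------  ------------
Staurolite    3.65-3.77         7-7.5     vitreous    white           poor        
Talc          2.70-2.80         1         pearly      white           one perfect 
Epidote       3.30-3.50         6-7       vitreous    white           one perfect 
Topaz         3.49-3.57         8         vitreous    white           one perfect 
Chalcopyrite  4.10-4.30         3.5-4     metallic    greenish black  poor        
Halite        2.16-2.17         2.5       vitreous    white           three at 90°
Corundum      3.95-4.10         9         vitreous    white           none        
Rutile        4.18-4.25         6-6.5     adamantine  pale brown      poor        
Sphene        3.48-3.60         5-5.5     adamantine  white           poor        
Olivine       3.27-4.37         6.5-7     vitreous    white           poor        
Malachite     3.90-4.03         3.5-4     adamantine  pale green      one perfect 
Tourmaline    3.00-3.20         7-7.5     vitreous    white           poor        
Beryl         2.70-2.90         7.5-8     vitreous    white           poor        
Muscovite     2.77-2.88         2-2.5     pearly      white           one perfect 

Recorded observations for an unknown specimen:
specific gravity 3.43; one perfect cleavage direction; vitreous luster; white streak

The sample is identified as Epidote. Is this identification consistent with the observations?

Specific gravity 3.43 — agrees with Epidote (SG 3.30-3.50).
One perfect cleavage direction — agrees with Epidote (cleavage one perfect).
Vitreous luster — agrees with Epidote (vitreous luster).
White streak — agrees with Epidote (white streak).
Every observed property is compatible with the reference values for Epidote.

Consistent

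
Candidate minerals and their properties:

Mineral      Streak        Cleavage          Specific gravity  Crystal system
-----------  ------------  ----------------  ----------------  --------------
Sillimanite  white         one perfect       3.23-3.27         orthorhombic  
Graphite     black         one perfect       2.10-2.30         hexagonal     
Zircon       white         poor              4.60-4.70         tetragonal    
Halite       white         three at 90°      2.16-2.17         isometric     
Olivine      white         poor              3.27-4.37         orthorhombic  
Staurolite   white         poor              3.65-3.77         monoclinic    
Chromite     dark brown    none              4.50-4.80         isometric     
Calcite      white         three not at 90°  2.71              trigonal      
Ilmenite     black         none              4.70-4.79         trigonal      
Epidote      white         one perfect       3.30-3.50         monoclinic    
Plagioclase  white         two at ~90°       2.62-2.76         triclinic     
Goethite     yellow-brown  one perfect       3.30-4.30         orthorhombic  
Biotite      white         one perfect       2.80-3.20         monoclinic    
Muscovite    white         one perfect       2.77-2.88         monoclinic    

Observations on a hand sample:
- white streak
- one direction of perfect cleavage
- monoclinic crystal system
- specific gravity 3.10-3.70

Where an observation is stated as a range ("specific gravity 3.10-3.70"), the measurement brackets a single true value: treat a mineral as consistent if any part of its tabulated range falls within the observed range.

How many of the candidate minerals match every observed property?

White streak is inconsistent with Graphite, Chromite, Ilmenite, Goethite.
One direction of perfect cleavage — Sillimanite, Epidote, Biotite, Muscovite remain.
Monoclinic crystal system eliminates Sillimanite.
Specific gravity 3.10-3.70 eliminates Muscovite.
The minerals that satisfy all observations are Biotite, Epidote.
That is 2 minerals.

2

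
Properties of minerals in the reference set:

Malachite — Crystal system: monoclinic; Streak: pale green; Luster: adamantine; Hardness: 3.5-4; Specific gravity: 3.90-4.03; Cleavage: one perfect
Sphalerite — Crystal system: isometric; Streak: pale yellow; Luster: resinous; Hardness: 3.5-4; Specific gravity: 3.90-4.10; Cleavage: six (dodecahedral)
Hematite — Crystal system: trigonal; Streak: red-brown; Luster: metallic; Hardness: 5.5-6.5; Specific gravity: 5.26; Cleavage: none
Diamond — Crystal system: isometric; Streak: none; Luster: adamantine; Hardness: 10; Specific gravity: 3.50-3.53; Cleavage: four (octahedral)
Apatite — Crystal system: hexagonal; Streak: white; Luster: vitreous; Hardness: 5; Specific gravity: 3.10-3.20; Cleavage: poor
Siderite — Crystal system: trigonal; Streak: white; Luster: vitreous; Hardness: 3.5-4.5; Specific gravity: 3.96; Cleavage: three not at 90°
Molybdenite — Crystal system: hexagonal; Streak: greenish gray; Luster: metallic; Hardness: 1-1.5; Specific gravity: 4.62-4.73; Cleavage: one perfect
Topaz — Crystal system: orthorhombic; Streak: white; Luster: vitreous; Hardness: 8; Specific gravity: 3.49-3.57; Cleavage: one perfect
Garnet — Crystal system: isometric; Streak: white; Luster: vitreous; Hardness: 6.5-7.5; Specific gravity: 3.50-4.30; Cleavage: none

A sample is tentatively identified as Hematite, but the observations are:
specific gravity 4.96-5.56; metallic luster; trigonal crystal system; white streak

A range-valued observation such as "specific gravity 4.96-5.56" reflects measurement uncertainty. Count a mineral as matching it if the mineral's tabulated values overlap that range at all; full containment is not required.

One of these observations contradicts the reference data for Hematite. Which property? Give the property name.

streak

Specific gravity 4.96-5.56: Hematite has SG 5.26 — agrees.
Metallic luster: Hematite has metallic luster — agrees.
Trigonal crystal system: Hematite has trigonal system — agrees.
White streak: Hematite has red-brown streak — does not match.
Only the streak is inconsistent.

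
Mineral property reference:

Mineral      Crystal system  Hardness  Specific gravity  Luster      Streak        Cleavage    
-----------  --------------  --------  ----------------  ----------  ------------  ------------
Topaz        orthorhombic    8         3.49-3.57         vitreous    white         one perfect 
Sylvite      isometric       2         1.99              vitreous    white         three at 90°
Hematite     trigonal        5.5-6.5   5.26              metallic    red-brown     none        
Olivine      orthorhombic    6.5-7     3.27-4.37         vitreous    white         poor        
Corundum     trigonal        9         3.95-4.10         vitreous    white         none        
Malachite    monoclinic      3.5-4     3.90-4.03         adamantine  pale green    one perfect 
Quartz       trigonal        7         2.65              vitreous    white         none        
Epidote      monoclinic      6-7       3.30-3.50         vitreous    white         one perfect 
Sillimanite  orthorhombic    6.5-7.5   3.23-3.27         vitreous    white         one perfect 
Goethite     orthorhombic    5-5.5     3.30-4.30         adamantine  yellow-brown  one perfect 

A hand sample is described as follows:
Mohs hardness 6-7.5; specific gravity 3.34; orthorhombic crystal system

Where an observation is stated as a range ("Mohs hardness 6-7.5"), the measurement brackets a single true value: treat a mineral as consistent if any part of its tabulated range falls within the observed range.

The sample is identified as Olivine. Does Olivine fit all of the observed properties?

Consistent

Mohs hardness 6-7.5 — fits Olivine (hardness 6.5-7).
Specific gravity 3.34 — fits Olivine (SG 3.27-4.37).
Orthorhombic crystal system — fits Olivine (orthorhombic system).
All observations are consistent with the tabulated values for Olivine.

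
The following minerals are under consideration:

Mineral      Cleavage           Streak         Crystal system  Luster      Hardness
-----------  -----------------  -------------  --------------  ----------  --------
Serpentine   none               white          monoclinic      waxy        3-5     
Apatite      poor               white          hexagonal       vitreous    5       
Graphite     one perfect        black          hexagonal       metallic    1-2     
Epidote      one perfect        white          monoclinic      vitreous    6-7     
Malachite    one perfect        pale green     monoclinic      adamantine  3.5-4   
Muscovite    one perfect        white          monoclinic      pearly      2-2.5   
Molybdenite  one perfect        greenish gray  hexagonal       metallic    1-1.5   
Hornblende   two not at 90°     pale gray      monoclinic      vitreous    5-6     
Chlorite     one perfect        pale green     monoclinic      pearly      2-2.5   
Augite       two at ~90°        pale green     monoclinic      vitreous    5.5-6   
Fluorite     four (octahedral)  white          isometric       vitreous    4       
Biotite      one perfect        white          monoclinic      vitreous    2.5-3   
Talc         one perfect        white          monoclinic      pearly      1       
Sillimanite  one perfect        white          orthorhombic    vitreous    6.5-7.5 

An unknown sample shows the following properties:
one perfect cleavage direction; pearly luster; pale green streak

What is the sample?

One perfect cleavage direction rules out Serpentine, Apatite, Hornblende, Augite, Fluorite.
Pearly luster — narrows the field to Muscovite, Chlorite, Talc.
Pale green streak — narrows the field to Chlorite.
Chlorite is the sole remaining match.

Chlorite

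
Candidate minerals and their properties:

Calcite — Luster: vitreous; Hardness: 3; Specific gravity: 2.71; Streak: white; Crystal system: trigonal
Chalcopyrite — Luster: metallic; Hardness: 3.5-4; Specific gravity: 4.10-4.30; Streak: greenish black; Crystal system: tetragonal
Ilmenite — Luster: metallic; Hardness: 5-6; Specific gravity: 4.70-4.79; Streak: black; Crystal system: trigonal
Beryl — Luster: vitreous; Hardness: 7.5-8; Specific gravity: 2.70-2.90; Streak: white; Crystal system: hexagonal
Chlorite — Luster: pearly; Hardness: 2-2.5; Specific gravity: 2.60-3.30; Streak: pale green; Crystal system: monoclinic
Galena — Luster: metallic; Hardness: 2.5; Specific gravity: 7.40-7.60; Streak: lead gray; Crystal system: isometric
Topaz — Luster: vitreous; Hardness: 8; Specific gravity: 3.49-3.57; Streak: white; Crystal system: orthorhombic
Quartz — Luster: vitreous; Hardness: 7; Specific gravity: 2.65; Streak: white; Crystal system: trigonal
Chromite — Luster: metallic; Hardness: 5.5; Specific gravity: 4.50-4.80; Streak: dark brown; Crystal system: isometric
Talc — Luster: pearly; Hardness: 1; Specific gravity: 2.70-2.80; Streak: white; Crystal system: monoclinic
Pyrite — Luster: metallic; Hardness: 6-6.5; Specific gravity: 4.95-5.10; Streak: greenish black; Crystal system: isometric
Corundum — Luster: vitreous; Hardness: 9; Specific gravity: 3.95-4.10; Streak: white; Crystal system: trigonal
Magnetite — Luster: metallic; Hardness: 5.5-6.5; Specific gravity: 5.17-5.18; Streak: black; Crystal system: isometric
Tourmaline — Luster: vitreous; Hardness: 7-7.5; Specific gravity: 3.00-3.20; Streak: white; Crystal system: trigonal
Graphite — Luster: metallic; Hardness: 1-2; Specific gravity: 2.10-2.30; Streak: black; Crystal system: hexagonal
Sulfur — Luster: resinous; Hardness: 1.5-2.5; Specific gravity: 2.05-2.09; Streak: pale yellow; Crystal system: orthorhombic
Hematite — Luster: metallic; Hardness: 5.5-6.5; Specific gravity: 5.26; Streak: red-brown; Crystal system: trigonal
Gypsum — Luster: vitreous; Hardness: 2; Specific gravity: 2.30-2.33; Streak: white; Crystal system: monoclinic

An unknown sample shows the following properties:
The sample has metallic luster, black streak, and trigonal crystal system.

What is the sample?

Metallic luster — only Chalcopyrite, Ilmenite, Galena, Chromite, Pyrite, Magnetite, Graphite, Hematite remain.
Black streak — only Ilmenite, Magnetite, Graphite remain.
Trigonal crystal system — Ilmenite remains.
Only Ilmenite satisfies all observations.

Ilmenite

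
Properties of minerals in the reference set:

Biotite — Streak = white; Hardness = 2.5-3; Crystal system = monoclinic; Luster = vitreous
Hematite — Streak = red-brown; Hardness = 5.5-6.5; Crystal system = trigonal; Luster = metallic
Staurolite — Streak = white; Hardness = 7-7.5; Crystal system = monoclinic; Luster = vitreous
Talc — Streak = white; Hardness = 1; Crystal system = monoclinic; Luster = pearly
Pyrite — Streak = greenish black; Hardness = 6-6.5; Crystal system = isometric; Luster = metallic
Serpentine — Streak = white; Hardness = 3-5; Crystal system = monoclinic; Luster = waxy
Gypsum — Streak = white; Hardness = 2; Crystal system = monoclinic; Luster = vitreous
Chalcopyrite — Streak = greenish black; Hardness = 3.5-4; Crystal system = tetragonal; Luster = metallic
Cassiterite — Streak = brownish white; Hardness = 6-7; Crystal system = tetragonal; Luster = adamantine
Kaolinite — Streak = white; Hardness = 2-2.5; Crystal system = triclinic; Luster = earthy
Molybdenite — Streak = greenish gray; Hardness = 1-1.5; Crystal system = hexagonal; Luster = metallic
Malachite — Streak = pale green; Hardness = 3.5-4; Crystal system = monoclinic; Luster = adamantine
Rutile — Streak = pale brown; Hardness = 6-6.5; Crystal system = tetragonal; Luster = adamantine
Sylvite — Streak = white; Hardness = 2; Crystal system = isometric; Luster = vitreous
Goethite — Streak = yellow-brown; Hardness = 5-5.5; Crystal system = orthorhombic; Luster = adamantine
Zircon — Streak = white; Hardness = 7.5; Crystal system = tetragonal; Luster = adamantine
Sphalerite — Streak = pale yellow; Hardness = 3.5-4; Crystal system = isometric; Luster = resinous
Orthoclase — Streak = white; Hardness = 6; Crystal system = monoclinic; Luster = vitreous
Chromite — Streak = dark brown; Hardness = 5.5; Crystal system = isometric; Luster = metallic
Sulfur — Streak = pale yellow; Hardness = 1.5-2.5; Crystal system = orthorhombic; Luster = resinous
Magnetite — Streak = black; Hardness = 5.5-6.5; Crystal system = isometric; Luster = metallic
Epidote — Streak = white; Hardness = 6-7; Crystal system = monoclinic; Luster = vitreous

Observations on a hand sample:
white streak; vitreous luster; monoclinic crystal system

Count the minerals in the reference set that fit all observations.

5

White streak — narrows the field to Biotite, Staurolite, Talc, Serpentine, Gypsum, Kaolinite, Sylvite, Zircon, Orthoclase, Epidote.
Vitreous luster excludes Talc, Serpentine, Kaolinite, Zircon.
Monoclinic crystal system rules out Sylvite.
Remaining candidates: Biotite, Epidote, Gypsum, Orthoclase, Staurolite.
That is 5 minerals.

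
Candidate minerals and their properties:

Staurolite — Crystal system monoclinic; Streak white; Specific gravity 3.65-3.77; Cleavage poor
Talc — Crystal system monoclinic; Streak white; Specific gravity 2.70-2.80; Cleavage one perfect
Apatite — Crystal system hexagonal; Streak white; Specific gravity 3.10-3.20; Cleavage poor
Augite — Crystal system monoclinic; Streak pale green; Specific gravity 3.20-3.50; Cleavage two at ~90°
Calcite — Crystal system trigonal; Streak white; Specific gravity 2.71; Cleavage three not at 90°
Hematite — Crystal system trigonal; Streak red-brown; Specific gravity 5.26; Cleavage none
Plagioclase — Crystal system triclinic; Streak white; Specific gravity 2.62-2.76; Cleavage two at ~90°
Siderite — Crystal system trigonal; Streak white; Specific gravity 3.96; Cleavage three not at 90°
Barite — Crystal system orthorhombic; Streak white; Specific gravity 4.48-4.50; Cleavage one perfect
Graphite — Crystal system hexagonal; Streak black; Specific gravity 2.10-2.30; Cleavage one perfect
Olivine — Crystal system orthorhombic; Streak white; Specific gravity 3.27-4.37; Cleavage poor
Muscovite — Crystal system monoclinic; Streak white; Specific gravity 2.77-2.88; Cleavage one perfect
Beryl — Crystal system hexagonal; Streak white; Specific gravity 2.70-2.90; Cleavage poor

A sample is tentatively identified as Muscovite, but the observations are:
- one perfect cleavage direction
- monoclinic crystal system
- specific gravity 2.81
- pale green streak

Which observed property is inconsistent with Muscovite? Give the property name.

streak

One perfect cleavage direction: Muscovite has cleavage one perfect — within range.
Monoclinic crystal system: Muscovite has monoclinic system — within range.
Specific gravity 2.81: Muscovite has SG 2.77-2.88 — within range.
Pale green streak: Muscovite has white streak — outside the reference range.
Only the streak is inconsistent.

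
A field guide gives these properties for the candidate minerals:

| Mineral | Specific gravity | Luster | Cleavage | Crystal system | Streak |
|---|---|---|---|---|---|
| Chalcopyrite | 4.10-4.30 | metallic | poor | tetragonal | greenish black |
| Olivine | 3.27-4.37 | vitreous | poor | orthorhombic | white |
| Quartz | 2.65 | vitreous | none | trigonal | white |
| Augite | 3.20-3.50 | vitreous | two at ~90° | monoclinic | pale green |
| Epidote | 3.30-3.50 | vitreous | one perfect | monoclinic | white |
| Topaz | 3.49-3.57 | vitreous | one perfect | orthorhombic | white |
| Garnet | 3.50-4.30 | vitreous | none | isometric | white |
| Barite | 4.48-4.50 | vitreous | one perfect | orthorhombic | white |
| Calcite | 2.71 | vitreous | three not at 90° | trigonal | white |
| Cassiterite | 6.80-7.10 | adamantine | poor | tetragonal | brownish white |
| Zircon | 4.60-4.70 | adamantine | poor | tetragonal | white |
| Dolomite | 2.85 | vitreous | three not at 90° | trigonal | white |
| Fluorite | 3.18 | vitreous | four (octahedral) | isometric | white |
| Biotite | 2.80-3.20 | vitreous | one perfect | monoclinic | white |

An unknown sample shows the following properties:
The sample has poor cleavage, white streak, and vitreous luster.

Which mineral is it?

Poor cleavage: leaves Chalcopyrite, Olivine, Cassiterite, Zircon.
White streak is inconsistent with Chalcopyrite, Cassiterite.
Vitreous luster rules out Zircon.
Only Olivine satisfies all observations.

Olivine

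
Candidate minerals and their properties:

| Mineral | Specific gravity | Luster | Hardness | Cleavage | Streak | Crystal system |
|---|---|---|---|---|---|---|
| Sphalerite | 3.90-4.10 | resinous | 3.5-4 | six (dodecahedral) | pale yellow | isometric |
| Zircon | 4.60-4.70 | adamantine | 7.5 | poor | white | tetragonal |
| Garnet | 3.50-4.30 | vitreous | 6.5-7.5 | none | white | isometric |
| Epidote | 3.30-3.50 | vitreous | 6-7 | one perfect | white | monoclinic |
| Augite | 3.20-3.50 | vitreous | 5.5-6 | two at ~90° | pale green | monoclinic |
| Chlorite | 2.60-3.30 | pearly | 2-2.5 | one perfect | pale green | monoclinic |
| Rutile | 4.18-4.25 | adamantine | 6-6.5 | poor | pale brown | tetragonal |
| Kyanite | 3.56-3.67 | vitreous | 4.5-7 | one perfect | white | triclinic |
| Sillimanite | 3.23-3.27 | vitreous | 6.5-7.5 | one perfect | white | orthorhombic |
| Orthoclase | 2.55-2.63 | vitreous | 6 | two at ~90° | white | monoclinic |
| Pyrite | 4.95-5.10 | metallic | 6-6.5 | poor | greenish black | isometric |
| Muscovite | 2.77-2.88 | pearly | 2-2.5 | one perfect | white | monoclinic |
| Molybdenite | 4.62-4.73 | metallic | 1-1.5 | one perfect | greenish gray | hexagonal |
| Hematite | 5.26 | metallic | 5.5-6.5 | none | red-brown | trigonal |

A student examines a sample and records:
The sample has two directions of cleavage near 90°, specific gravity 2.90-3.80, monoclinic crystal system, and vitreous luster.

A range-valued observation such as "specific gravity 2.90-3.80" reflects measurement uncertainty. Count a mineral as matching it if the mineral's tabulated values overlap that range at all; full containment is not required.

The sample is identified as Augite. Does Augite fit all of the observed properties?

Two directions of cleavage near 90° — fits Augite (cleavage two at ~90°).
Specific gravity 2.90-3.80 — fits Augite (SG 3.20-3.50).
Monoclinic crystal system — fits Augite (monoclinic system).
Vitreous luster — fits Augite (vitreous luster).
Every observed property is compatible with the reference values for Augite.

Consistent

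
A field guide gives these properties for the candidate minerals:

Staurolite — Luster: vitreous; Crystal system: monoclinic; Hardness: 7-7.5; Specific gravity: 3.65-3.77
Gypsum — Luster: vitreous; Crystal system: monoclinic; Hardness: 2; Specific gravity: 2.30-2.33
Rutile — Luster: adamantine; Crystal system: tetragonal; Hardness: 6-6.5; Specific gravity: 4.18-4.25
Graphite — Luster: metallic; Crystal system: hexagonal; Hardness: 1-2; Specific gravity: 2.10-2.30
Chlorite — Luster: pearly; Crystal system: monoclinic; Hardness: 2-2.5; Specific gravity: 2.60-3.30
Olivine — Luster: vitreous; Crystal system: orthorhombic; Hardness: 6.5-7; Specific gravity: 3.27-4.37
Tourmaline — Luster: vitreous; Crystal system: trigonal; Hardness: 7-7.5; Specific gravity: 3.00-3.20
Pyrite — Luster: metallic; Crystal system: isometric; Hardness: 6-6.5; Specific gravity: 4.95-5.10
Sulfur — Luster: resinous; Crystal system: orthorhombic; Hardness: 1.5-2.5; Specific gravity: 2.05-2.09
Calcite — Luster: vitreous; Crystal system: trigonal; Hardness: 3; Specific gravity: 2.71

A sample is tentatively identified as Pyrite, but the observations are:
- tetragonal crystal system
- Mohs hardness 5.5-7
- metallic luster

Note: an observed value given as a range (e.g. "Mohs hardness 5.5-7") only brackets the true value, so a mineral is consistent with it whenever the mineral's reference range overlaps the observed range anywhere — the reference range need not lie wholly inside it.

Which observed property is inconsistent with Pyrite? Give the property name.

crystal system

Tetragonal crystal system: Pyrite has isometric system — inconsistent.
Mohs hardness 5.5-7: Pyrite has hardness 6-6.5 — within range.
Metallic luster: Pyrite has metallic luster — within range.
The crystal system is the one property that does not fit.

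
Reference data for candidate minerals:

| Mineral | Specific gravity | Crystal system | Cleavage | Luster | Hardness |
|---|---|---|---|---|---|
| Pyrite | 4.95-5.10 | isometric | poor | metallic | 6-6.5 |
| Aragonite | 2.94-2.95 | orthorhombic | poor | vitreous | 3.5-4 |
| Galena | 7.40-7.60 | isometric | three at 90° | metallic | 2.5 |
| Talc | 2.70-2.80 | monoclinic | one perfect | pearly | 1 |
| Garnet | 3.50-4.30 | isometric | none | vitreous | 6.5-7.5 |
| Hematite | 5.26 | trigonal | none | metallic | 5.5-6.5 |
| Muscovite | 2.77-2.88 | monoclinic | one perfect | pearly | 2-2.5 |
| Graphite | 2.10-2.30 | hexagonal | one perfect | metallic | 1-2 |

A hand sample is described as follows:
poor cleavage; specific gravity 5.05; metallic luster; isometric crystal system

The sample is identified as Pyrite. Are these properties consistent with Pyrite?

Consistent

Poor cleavage — matches Pyrite (cleavage poor).
Specific gravity 5.05 — matches Pyrite (SG 4.95-5.10).
Metallic luster — matches Pyrite (metallic luster).
Isometric crystal system — matches Pyrite (isometric system).
Nothing contradicts Pyrite.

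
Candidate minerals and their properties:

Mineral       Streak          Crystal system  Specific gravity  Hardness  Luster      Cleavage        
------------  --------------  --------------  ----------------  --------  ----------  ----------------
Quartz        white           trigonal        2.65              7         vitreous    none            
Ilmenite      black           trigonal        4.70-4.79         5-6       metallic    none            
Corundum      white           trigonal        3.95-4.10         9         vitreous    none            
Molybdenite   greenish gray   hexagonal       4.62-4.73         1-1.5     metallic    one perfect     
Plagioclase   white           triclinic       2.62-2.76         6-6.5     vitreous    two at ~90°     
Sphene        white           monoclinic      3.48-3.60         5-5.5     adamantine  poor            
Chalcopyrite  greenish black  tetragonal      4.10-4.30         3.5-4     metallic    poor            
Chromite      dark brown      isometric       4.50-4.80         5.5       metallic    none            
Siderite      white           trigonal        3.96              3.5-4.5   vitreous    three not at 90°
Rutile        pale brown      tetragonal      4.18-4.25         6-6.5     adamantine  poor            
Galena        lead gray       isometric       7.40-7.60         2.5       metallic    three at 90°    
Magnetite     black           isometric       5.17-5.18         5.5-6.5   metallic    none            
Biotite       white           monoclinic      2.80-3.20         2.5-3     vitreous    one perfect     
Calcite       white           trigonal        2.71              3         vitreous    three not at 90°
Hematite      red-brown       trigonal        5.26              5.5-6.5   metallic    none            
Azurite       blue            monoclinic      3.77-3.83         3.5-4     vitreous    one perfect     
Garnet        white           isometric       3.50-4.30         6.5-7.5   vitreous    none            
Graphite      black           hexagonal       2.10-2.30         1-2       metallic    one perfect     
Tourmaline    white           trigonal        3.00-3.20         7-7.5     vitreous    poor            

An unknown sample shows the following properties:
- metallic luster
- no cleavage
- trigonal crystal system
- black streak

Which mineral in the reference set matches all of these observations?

Ilmenite

Metallic luster: narrows the field to Ilmenite, Molybdenite, Chalcopyrite, Chromite, Galena, Magnetite, Hematite, Graphite.
No cleavage is inconsistent with Molybdenite, Chalcopyrite, Galena, Graphite.
Trigonal crystal system rules out Chromite, Magnetite.
Black streak is inconsistent with Hematite.
The only mineral consistent with every observation is Ilmenite.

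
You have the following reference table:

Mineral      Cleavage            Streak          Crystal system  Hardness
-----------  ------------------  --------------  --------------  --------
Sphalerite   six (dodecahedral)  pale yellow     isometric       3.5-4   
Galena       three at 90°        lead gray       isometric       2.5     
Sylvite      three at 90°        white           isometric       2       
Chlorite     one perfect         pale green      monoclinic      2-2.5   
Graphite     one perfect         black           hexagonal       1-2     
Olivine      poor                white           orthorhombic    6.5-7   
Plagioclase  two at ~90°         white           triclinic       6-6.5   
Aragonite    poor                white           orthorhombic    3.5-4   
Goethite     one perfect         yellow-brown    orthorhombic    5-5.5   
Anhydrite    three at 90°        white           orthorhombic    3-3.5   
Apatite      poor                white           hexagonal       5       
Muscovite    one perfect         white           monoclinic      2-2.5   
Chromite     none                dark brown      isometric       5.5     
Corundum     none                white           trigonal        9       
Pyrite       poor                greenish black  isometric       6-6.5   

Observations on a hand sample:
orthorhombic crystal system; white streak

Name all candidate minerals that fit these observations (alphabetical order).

Anhydrite, Aragonite, Olivine

Orthorhombic crystal system: only Olivine, Aragonite, Goethite, Anhydrite remain.
White streak rules out Goethite.
The minerals that satisfy all observations are Anhydrite, Aragonite, Olivine.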